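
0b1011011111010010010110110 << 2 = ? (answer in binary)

0b101101111101001001011011000

Left shift by 2: append 2 zero bits.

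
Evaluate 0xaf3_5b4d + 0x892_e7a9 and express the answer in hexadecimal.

Add column by column in base 16, right to left:
  d+9 = 6 carry 1
  4+a+1 = f
  b+7 = 2 carry 1
  5+e+1 = 4 carry 1
  3+2+1 = 6
  f+9 = 8 carry 1
  a+8+1 = 3 carry 1
  final carry 1

0x138642f6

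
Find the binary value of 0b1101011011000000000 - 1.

0b1101011010111111111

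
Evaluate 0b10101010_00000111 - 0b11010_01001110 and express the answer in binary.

0b1000111110111001

Subtract column by column in base 2:
  1-0 → 1
  1-1 → 0
  1-1 → 0
  0-1 → 1 (borrow)
  0-0-1 → 1 (borrow)
  0-0-1 → 1 (borrow)
  0-1-1 → 0 (borrow)
  0-0-1 → 1 (borrow)
  0-0-1 → 1 (borrow)
  1-1-1 → 1 (borrow)
  0-0-1 → 1 (borrow)
  1-1-1 → 1 (borrow)
  0-1-1 → 0 (borrow)
  1-0-1 → 0
  0-0 → 0
  1-0 → 1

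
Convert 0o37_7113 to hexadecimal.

0x1fe4b

Each octal digit is 3 bits: 3=011 7=111 7=111 1=001 1=001 3=011.
Group the bits into nibbles: 0001 1111 1110 0100 1011 → 1fe4b.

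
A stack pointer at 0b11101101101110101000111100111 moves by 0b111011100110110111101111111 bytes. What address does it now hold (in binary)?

0b100101001010101100000101100110

Add column by column in base 2, right to left:
  1+1 = 0 carry 1
  1+1+1 = 1 carry 1
  1+1+1 = 1 carry 1
  0+1+1 = 0 carry 1
  0+1+1 = 0 carry 1
  1+1+1 = 1 carry 1
  1+1+1 = 1 carry 1
  1+0+1 = 0 carry 1
  1+1+1 = 1 carry 1
  0+1+1 = 0 carry 1
  0+1+1 = 0 carry 1
  0+1+1 = 0 carry 1
  1+0+1 = 0 carry 1
  0+1+1 = 0 carry 1
  1+1+1 = 1 carry 1
  0+0+1 = 1
  1+1 = 0 carry 1
  1+1+1 = 1 carry 1
  1+0+1 = 0 carry 1
  0+0+1 = 1
  1+1 = 0 carry 1
  1+1+1 = 1 carry 1
  0+1+1 = 0 carry 1
  1+0+1 = 0 carry 1
  1+1+1 = 1 carry 1
  0+1+1 = 0 carry 1
  1+1+1 = 1 carry 1
  1+0+1 = 0 carry 1
  1+0+1 = 0 carry 1
  final carry 1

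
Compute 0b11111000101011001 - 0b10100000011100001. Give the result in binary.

0b1011000001111000

Subtract column by column in base 2:
  1-1 → 0
  0-0 → 0
  0-0 → 0
  1-0 → 1
  1-0 → 1
  0-1 → 1 (borrow)
  1-1-1 → 1 (borrow)
  0-1-1 → 0 (borrow)
  1-0-1 → 0
  0-0 → 0
  0-0 → 0
  0-0 → 0
  1-0 → 1
  1-0 → 1
  1-1 → 0
  1-0 → 1
  1-1 → 0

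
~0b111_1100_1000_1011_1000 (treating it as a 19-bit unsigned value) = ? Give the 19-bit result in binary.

Invert each bit: 1111100100010111000 → 0000011011101000111.

0b0000011011101000111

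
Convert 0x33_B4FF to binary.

Expand each hex digit to 4 bits: 3=0011 3=0011 B=1011 4=0100 F=1111 F=1111.

0b1100111011010011111111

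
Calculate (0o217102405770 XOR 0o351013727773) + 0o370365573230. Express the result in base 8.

First 0o217102405770 XOR 0o351013727773 = 0o146111322003.
Add column by column in base 8, right to left:
  3+0 = 3
  0+3 = 3
  0+2 = 2
  2+3 = 5
  2+7 = 1 carry 1
  3+5+1 = 1 carry 1
  1+5+1 = 7
  1+6 = 7
  1+3 = 4
  6+0 = 6
  4+7 = 3 carry 1
  1+3+1 = 5

0o536477115233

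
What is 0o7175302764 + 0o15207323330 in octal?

Add column by column in base 8, right to left:
  4+0 = 4
  6+3 = 1 carry 1
  7+3+1 = 3 carry 1
  2+3+1 = 6
  0+2 = 2
  3+3 = 6
  5+7 = 4 carry 1
  7+0+1 = 0 carry 1
  1+2+1 = 4
  7+5 = 4 carry 1
  0+1+1 = 2

0o24404626314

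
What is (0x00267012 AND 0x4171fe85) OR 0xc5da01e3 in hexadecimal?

0xc5fa71e3

0x00267012 AND 0x4171fe85 = 0x00207000.
Then OR with 0xc5da01e3.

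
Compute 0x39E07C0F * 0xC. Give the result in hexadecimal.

Multiply each base-16 digit by 12, carrying:
  F×12 = 180 → write 4 carry 11
  0×12+11 = 11 → write B
  C×12 = 144 → write 0 carry 9
  7×12+9 = 93 → write D carry 5
  0×12+5 = 5 → write 5
  E×12 = 168 → write 8 carry 10
  9×12+10 = 118 → write 6 carry 7
  3×12+7 = 43 → write B carry 2
  remaining carry: 2

0x2B685D0B4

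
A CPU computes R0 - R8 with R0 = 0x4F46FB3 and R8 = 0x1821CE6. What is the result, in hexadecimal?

Subtract column by column in base 16:
  3-6 → D (borrow)
  B-E-1 → C (borrow)
  F-C-1 → 2
  6-1 → 5
  4-2 → 2
  F-8 → 7
  4-1 → 3

0x37252CD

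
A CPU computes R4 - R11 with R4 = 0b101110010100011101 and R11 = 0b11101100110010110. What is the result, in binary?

Subtract column by column in base 2:
  1-0 → 1
  0-1 → 1 (borrow)
  1-1-1 → 1 (borrow)
  1-0-1 → 0
  1-1 → 0
  0-0 → 0
  0-0 → 0
  0-1 → 1 (borrow)
  1-1-1 → 1 (borrow)
  0-0-1 → 1 (borrow)
  1-0-1 → 0
  0-1 → 1 (borrow)
  0-1-1 → 0 (borrow)
  1-0-1 → 0
  1-1 → 0
  1-1 → 0
  0-1 → 1 (borrow)
  1-0-1 → 0

0b10000101110000111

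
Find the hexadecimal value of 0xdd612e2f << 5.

0x1bac25c5e0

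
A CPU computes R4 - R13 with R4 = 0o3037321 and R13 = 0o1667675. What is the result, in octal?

0o1147424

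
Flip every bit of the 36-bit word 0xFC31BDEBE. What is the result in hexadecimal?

0x03CE42141

Each hex digit d becomes F−d:
  F→0, C→3, 3→C, 1→E, B→4, D→2, E→1, B→4, E→1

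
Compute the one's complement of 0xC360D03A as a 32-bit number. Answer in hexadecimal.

0x3C9F2FC5

Each hex digit d becomes F−d:
  C→3, 3→C, 6→9, 0→F, D→2, 0→F, 3→C, A→5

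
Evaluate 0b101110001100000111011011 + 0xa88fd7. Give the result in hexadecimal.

0x16151b2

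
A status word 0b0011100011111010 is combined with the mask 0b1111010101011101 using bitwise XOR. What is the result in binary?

XOR bit by bit (1 where the bits differ):
  0011100011111010
^ 1111010101011101
= 1100110110100111

0b1100110110100111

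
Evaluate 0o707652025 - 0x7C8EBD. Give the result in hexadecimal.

0x6A2C558

0o707652025 = 0x71F5415 in hexadecimal.
Subtract column by column in base 16:
  5-D → 8 (borrow)
  1-B-1 → 5 (borrow)
  4-E-1 → 5 (borrow)
  5-8-1 → C (borrow)
  F-C-1 → 2
  1-7 → A (borrow)
  7-0-1 → 6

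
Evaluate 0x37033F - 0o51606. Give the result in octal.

0o15527671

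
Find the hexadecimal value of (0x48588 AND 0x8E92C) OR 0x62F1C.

0x6AF1C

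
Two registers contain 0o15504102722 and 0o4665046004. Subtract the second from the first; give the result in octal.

0o10617034716

Subtract column by column in base 8:
  2-4 → 6 (borrow)
  2-0-1 → 1
  7-0 → 7
  2-6 → 4 (borrow)
  0-4-1 → 3 (borrow)
  1-0-1 → 0
  4-5 → 7 (borrow)
  0-6-1 → 1 (borrow)
  5-6-1 → 6 (borrow)
  5-4-1 → 0
  1-0 → 1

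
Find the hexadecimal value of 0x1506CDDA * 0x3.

0x3F14698E

Multiply each base-16 digit by 3, carrying:
  A×3 = 30 → write E carry 1
  D×3+1 = 40 → write 8 carry 2
  D×3+2 = 41 → write 9 carry 2
  C×3+2 = 38 → write 6 carry 2
  6×3+2 = 20 → write 4 carry 1
  0×3+1 = 1 → write 1
  5×3 = 15 → write F
  1×3 = 3 → write 3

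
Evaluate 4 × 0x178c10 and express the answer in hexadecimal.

0x5e3040

Multiply each base-16 digit by 4, carrying:
  0×4 = 0 → write 0
  1×4 = 4 → write 4
  c×4 = 48 → write 0 carry 3
  8×4+3 = 35 → write 3 carry 2
  7×4+2 = 30 → write e carry 1
  1×4+1 = 5 → write 5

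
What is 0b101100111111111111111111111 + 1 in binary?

0b101101000000000000000000000

The trailing 21 digits are 1 (max in base 2), so adding 1 cascades: they roll to 0 and the next digit up increments.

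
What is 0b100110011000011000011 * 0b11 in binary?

0b1110011001001001001001

Multiply each base-2 digit by 3, carrying:
  1×3 = 3 → write 1 carry 1
  1×3+1 = 4 → write 0 carry 2
  0×3+2 = 2 → write 0 carry 1
  0×3+1 = 1 → write 1
  0×3 = 0 → write 0
  0×3 = 0 → write 0
  1×3 = 3 → write 1 carry 1
  1×3+1 = 4 → write 0 carry 2
  0×3+2 = 2 → write 0 carry 1
  0×3+1 = 1 → write 1
  0×3 = 0 → write 0
  0×3 = 0 → write 0
  1×3 = 3 → write 1 carry 1
  1×3+1 = 4 → write 0 carry 2
  0×3+2 = 2 → write 0 carry 1
  0×3+1 = 1 → write 1
  1×3 = 3 → write 1 carry 1
  1×3+1 = 4 → write 0 carry 2
  0×3+2 = 2 → write 0 carry 1
  0×3+1 = 1 → write 1
  1×3 = 3 → write 1 carry 1
  remaining carry: 1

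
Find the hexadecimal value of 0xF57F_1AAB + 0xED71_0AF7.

0x1E2F025A2

Add column by column in base 16, right to left:
  B+7 = 2 carry 1
  A+F+1 = A carry 1
  A+A+1 = 5 carry 1
  1+0+1 = 2
  F+1 = 0 carry 1
  7+7+1 = F
  5+D = 2 carry 1
  F+E+1 = E carry 1
  final carry 1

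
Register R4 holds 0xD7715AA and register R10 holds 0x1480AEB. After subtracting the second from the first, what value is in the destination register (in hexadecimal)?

0xC2F0ABF

Subtract column by column in base 16:
  A-B → F (borrow)
  A-E-1 → B (borrow)
  5-A-1 → A (borrow)
  1-0-1 → 0
  7-8 → F (borrow)
  7-4-1 → 2
  D-1 → C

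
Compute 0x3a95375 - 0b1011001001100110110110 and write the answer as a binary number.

0x3a95375 = 0b11101010010101001101110101 in binary.
Subtract column by column in base 2:
  1-0 → 1
  0-1 → 1 (borrow)
  1-1-1 → 1 (borrow)
  0-0-1 → 1 (borrow)
  1-1-1 → 1 (borrow)
  1-1-1 → 1 (borrow)
  1-0-1 → 0
  0-1 → 1 (borrow)
  1-1-1 → 1 (borrow)
  1-0-1 → 0
  0-0 → 0
  0-1 → 1 (borrow)
  1-1-1 → 1 (borrow)
  0-0-1 → 1 (borrow)
  1-0-1 → 0
  0-1 → 1 (borrow)
  1-0-1 → 0
  0-0 → 0
  0-1 → 1 (borrow)
  1-1-1 → 1 (borrow)
  0-0-1 → 1 (borrow)
  1-1-1 → 1 (borrow)
  0-0-1 → 1 (borrow)
  1-0-1 → 0
  1-0 → 1
  1-0 → 1

0b11011111001011100110111111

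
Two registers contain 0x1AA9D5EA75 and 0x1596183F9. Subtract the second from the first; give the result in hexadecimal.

0x195074667C

Subtract column by column in base 16:
  5-9 → C (borrow)
  7-F-1 → 7 (borrow)
  A-3-1 → 6
  E-8 → 6
  5-1 → 4
  D-6 → 7
  9-9 → 0
  A-5 → 5
  A-1 → 9
  1-0 → 1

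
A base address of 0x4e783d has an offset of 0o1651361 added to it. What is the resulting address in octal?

0x4e783d = 0o23474075 in octal.
Add column by column in base 8, right to left:
  5+1 = 6
  7+6 = 5 carry 1
  0+3+1 = 4
  4+1 = 5
  7+5 = 4 carry 1
  4+6+1 = 3 carry 1
  3+1+1 = 5
  2+0 = 2

0o25345456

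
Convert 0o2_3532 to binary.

Each octal digit is 3 bits: 2=010 3=011 5=101 3=011 2=010.

0b10011101011010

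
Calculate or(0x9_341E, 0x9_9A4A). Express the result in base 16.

0x9BE5E

OR each hex digit independently (no carries):
  9|9=9, 3|9=B, 4|A=E, 1|4=5, E|A=E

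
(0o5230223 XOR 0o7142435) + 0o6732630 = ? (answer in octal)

0o11325446

First 0o5230223 XOR 0o7142435 = 0o2372616.
Add column by column in base 8, right to left:
  6+0 = 6
  1+3 = 4
  6+6 = 4 carry 1
  2+2+1 = 5
  7+3 = 2 carry 1
  3+7+1 = 3 carry 1
  2+6+1 = 1 carry 1
  final carry 1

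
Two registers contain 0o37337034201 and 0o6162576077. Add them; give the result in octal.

0o45521632300

Add column by column in base 8, right to left:
  1+7 = 0 carry 1
  0+7+1 = 0 carry 1
  2+0+1 = 3
  4+6 = 2 carry 1
  3+7+1 = 3 carry 1
  0+5+1 = 6
  7+2 = 1 carry 1
  3+6+1 = 2 carry 1
  3+1+1 = 5
  7+6 = 5 carry 1
  3+0+1 = 4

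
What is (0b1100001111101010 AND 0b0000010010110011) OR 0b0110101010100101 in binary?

0b1100001111101010 AND 0b0000010010110011 = 0b0000000010100010.
Then OR with 0b0110101010100101.

0b110101010100111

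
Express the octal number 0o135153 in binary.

0b1011101001101011

Each octal digit is 3 bits: 1=001 3=011 5=101 1=001 5=101 3=011.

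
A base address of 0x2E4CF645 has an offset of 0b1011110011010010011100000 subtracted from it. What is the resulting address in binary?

0b101100110100110101000101100101

0x2E4CF645 = 0b101110010011001111011001000101 in binary.
Subtract column by column in base 2:
  1-0 → 1
  0-0 → 0
  1-0 → 1
  0-0 → 0
  0-0 → 0
  0-1 → 1 (borrow)
  1-1-1 → 1 (borrow)
  0-1-1 → 0 (borrow)
  0-0-1 → 1 (borrow)
  1-0-1 → 0
  1-1 → 0
  0-0 → 0
  1-0 → 1
  1-1 → 0
  1-0 → 1
  1-1 → 0
  0-1 → 1 (borrow)
  0-0-1 → 1 (borrow)
  1-0-1 → 0
  1-1 → 0
  0-1 → 1 (borrow)
  0-1-1 → 0 (borrow)
  1-1-1 → 1 (borrow)
  0-0-1 → 1 (borrow)
  0-1-1 → 0 (borrow)
  1-0-1 → 0
  1-0 → 1
  1-0 → 1
  0-0 → 0
  1-0 → 1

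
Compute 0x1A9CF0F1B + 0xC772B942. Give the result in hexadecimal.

Add column by column in base 16, right to left:
  B+2 = D
  1+4 = 5
  F+9 = 8 carry 1
  0+B+1 = C
  F+2 = 1 carry 1
  C+7+1 = 4 carry 1
  9+7+1 = 1 carry 1
  A+C+1 = 7 carry 1
  1+0+1 = 2

0x27141C85D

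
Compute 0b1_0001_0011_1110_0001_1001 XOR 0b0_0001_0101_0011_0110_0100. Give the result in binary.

0b100000110110101111101

XOR bit by bit (1 where the bits differ):
  100010011111000011001
^ 000010101001101100100
= 100000110110101111101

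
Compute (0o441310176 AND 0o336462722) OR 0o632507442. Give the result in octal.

0o441310176 AND 0o336462722 = 0o000000122.
Then OR with 0o632507442.

0o632507562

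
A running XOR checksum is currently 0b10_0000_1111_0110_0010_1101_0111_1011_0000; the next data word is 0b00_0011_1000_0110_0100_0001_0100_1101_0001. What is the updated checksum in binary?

XOR bit by bit (1 where the bits differ):
  1000001111011000101101011110110000
^ 0000111000011001000001010011010001
= 1000110111000001101100001101100001

0b1000110111000001101100001101100001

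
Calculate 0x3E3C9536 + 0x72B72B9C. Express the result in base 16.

0xB0F3C0D2

Add column by column in base 16, right to left:
  6+C = 2 carry 1
  3+9+1 = D
  5+B = 0 carry 1
  9+2+1 = C
  C+7 = 3 carry 1
  3+B+1 = F
  E+2 = 0 carry 1
  3+7+1 = B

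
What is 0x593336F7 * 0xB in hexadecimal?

0x3D5335C9D

Multiply each base-16 digit by 11, carrying:
  7×11 = 77 → write D carry 4
  F×11+4 = 169 → write 9 carry 10
  6×11+10 = 76 → write C carry 4
  3×11+4 = 37 → write 5 carry 2
  3×11+2 = 35 → write 3 carry 2
  3×11+2 = 35 → write 3 carry 2
  9×11+2 = 101 → write 5 carry 6
  5×11+6 = 61 → write D carry 3
  remaining carry: 3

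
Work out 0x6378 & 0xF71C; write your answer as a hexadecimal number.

0x6318

AND each hex digit independently (no carries):
  6&F=6, 3&7=3, 7&1=1, 8&C=8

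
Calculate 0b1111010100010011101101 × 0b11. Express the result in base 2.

0b101101111100111011000111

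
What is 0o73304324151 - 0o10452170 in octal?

Subtract column by column in base 8:
  1-0 → 1
  5-7 → 6 (borrow)
  1-1-1 → 7 (borrow)
  4-2-1 → 1
  2-5 → 5 (borrow)
  3-4-1 → 6 (borrow)
  4-0-1 → 3
  0-1 → 7 (borrow)
  3-0-1 → 2
  3-0 → 3
  7-0 → 7

0o73273651761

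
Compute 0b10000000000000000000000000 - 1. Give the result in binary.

0b1111111111111111111111111

The trailing 25 digits are 0, so subtracting 1 borrows through: they become 1 and the next digit up decrements.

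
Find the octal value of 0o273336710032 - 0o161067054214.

0o112247633616

Subtract column by column in base 8:
  2-4 → 6 (borrow)
  3-1-1 → 1
  0-2 → 6 (borrow)
  0-4-1 → 3 (borrow)
  1-5-1 → 3 (borrow)
  7-0-1 → 6
  6-7 → 7 (borrow)
  3-6-1 → 4 (borrow)
  3-0-1 → 2
  3-1 → 2
  7-6 → 1
  2-1 → 1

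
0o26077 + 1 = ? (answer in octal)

0o26100

The trailing 2 digits are 7 (max in base 8), so adding 1 cascades: they roll to 0 and the next digit up increments.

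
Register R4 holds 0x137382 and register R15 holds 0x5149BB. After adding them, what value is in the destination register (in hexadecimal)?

Add column by column in base 16, right to left:
  2+B = D
  8+B = 3 carry 1
  3+9+1 = D
  7+4 = B
  3+1 = 4
  1+5 = 6

0x64BD3D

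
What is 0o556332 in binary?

0b101101110011011010

Each octal digit is 3 bits: 5=101 5=101 6=110 3=011 3=011 2=010.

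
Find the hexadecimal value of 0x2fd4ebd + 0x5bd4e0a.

Add column by column in base 16, right to left:
  d+a = 7 carry 1
  b+0+1 = c
  e+e = c carry 1
  4+4+1 = 9
  d+d = a carry 1
  f+b+1 = b carry 1
  2+5+1 = 8

0x8ba9cc7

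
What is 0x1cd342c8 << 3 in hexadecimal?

3 bits is not a whole number of base-16 digits; in binary: 11100110100110100001011001000 << 3 = 11100110100110100001011001000000.

0xe69a1640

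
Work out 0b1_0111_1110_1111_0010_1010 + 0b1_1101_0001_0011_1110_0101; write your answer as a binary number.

0b1101010000001100001111

Add column by column in base 2, right to left:
  0+1 = 1
  1+0 = 1
  0+1 = 1
  1+0 = 1
  0+0 = 0
  1+1 = 0 carry 1
  0+1+1 = 0 carry 1
  0+1+1 = 0 carry 1
  1+1+1 = 1 carry 1
  1+1+1 = 1 carry 1
  1+0+1 = 0 carry 1
  1+0+1 = 0 carry 1
  0+1+1 = 0 carry 1
  1+0+1 = 0 carry 1
  1+0+1 = 0 carry 1
  1+0+1 = 0 carry 1
  1+1+1 = 1 carry 1
  1+0+1 = 0 carry 1
  1+1+1 = 1 carry 1
  0+1+1 = 0 carry 1
  1+1+1 = 1 carry 1
  final carry 1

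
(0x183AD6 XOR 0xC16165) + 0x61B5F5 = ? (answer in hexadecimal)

First 0x183AD6 XOR 0xC16165 = 0xD95BB3.
Add column by column in base 16, right to left:
  3+5 = 8
  B+F = A carry 1
  B+5+1 = 1 carry 1
  5+B+1 = 1 carry 1
  9+1+1 = B
  D+6 = 3 carry 1
  final carry 1

0x13B11A8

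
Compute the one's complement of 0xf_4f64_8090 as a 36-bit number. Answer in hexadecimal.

0x0b09b7f6f

Each hex digit d becomes f−d:
  f→0, 4→b, f→0, 6→9, 4→b, 8→7, 0→f, 9→6, 0→f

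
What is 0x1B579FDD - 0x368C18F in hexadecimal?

Subtract column by column in base 16:
  D-F → E (borrow)
  D-8-1 → 4
  F-1 → E
  9-C → D (borrow)
  7-8-1 → E (borrow)
  5-6-1 → E (borrow)
  B-3-1 → 7
  1-0 → 1

0x17EEDE4E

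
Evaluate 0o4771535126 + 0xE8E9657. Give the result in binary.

0o4771535126 = 0b100111111001101011101001010110 in binary.
0xE8E9657 = 0b1110100011101001011001010111 in binary.
Add column by column in base 2, right to left:
  0+1 = 1
  1+1 = 0 carry 1
  1+1+1 = 1 carry 1
  0+0+1 = 1
  1+1 = 0 carry 1
  0+0+1 = 1
  1+1 = 0 carry 1
  0+0+1 = 1
  0+0 = 0
  1+1 = 0 carry 1
  0+1+1 = 0 carry 1
  1+0+1 = 0 carry 1
  1+1+1 = 1 carry 1
  1+0+1 = 0 carry 1
  0+0+1 = 1
  1+1 = 0 carry 1
  0+0+1 = 1
  1+1 = 0 carry 1
  1+1+1 = 1 carry 1
  0+1+1 = 0 carry 1
  0+0+1 = 1
  1+0 = 1
  1+0 = 1
  1+1 = 0 carry 1
  1+0+1 = 0 carry 1
  1+1+1 = 1 carry 1
  1+1+1 = 1 carry 1
  0+1+1 = 0 carry 1
  0+0+1 = 1
  1+0 = 1

0b110110011101010101000010101101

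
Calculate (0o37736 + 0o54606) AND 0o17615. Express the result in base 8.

0o14404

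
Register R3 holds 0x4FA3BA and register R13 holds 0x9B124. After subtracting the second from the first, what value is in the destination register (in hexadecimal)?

Subtract column by column in base 16:
  A-4 → 6
  B-2 → 9
  3-1 → 2
  A-B → F (borrow)
  F-9-1 → 5
  4-0 → 4

0x45F296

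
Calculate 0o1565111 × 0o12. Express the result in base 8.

Multiply each base-8 digit by 10, carrying:
  1×10 = 10 → write 2 carry 1
  1×10+1 = 11 → write 3 carry 1
  1×10+1 = 11 → write 3 carry 1
  5×10+1 = 51 → write 3 carry 6
  6×10+6 = 66 → write 2 carry 8
  5×10+8 = 58 → write 2 carry 7
  1×10+7 = 17 → write 1 carry 2
  remaining carry: 2

0o21223332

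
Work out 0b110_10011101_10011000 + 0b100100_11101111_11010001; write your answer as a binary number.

0b1010111000110101101001

Add column by column in base 2, right to left:
  0+1 = 1
  0+0 = 0
  0+0 = 0
  1+0 = 1
  1+1 = 0 carry 1
  0+0+1 = 1
  0+1 = 1
  1+1 = 0 carry 1
  1+1+1 = 1 carry 1
  0+1+1 = 0 carry 1
  1+1+1 = 1 carry 1
  1+1+1 = 1 carry 1
  1+0+1 = 0 carry 1
  0+1+1 = 0 carry 1
  0+1+1 = 0 carry 1
  1+1+1 = 1 carry 1
  0+0+1 = 1
  1+0 = 1
  1+1 = 0 carry 1
  0+0+1 = 1
  0+0 = 0
  0+1 = 1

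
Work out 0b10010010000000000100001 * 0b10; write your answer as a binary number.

Multiply each base-2 digit by 2, carrying:
  1×2 = 2 → write 0 carry 1
  0×2+1 = 1 → write 1
  0×2 = 0 → write 0
  0×2 = 0 → write 0
  0×2 = 0 → write 0
  1×2 = 2 → write 0 carry 1
  0×2+1 = 1 → write 1
  0×2 = 0 → write 0
  0×2 = 0 → write 0
  0×2 = 0 → write 0
  0×2 = 0 → write 0
  0×2 = 0 → write 0
  0×2 = 0 → write 0
  0×2 = 0 → write 0
  0×2 = 0 → write 0
  0×2 = 0 → write 0
  1×2 = 2 → write 0 carry 1
  0×2+1 = 1 → write 1
  0×2 = 0 → write 0
  1×2 = 2 → write 0 carry 1
  0×2+1 = 1 → write 1
  0×2 = 0 → write 0
  1×2 = 2 → write 0 carry 1
  remaining carry: 1

0b100100100000000001000010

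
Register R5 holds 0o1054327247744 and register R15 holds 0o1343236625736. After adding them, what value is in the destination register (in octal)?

Add column by column in base 8, right to left:
  4+6 = 2 carry 1
  4+3+1 = 0 carry 1
  7+7+1 = 7 carry 1
  7+5+1 = 5 carry 1
  4+2+1 = 7
  2+6 = 0 carry 1
  7+6+1 = 6 carry 1
  2+3+1 = 6
  3+2 = 5
  4+3 = 7
  5+4 = 1 carry 1
  0+3+1 = 4
  1+1 = 2

0o2417566075702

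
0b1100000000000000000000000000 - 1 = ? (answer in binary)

0b1011111111111111111111111111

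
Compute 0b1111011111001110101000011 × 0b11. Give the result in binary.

Multiply each base-2 digit by 3, carrying:
  1×3 = 3 → write 1 carry 1
  1×3+1 = 4 → write 0 carry 2
  0×3+2 = 2 → write 0 carry 1
  0×3+1 = 1 → write 1
  0×3 = 0 → write 0
  0×3 = 0 → write 0
  1×3 = 3 → write 1 carry 1
  0×3+1 = 1 → write 1
  1×3 = 3 → write 1 carry 1
  0×3+1 = 1 → write 1
  1×3 = 3 → write 1 carry 1
  1×3+1 = 4 → write 0 carry 2
  1×3+2 = 5 → write 1 carry 2
  0×3+2 = 2 → write 0 carry 1
  0×3+1 = 1 → write 1
  1×3 = 3 → write 1 carry 1
  1×3+1 = 4 → write 0 carry 2
  1×3+2 = 5 → write 1 carry 2
  1×3+2 = 5 → write 1 carry 2
  1×3+2 = 5 → write 1 carry 2
  0×3+2 = 2 → write 0 carry 1
  1×3+1 = 4 → write 0 carry 2
  1×3+2 = 5 → write 1 carry 2
  1×3+2 = 5 → write 1 carry 2
  1×3+2 = 5 → write 1 carry 2
  remaining carry: 10

0b101110011101101011111001001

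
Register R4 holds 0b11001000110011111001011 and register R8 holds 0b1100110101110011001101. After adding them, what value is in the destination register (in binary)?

Add column by column in base 2, right to left:
  1+1 = 0 carry 1
  1+0+1 = 0 carry 1
  0+1+1 = 0 carry 1
  1+1+1 = 1 carry 1
  0+0+1 = 1
  0+0 = 0
  1+1 = 0 carry 1
  1+1+1 = 1 carry 1
  1+0+1 = 0 carry 1
  1+0+1 = 0 carry 1
  1+1+1 = 1 carry 1
  0+1+1 = 0 carry 1
  0+1+1 = 0 carry 1
  1+0+1 = 0 carry 1
  1+1+1 = 1 carry 1
  0+0+1 = 1
  0+1 = 1
  0+1 = 1
  1+0 = 1
  0+0 = 0
  0+1 = 1
  1+1 = 0 carry 1
  1+0+1 = 0 carry 1
  final carry 1

0b100101111100010010011000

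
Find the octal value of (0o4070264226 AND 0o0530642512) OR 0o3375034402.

0o4070264226 AND 0o0530642512 = 0o0030240002.
Then OR with 0o3375034402.

0o3375274402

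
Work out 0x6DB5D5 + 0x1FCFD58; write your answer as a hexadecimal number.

0x26AB32D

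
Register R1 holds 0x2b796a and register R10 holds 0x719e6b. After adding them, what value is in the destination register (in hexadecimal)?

Add column by column in base 16, right to left:
  a+b = 5 carry 1
  6+6+1 = d
  9+e = 7 carry 1
  7+9+1 = 1 carry 1
  b+1+1 = d
  2+7 = 9

0x9d17d5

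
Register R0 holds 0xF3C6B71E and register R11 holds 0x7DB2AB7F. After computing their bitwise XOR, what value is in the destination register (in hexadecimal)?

XOR each hex digit independently (no carries):
  F^7=8, 3^D=E, C^B=7, 6^2=4, B^A=1, 7^B=C, 1^7=6, E^F=1

0x8E741C61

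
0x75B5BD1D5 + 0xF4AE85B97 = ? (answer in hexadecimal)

0x16A6442D6C

Add column by column in base 16, right to left:
  5+7 = C
  D+9 = 6 carry 1
  1+B+1 = D
  D+5 = 2 carry 1
  B+8+1 = 4 carry 1
  5+E+1 = 4 carry 1
  B+A+1 = 6 carry 1
  5+4+1 = A
  7+F = 6 carry 1
  final carry 1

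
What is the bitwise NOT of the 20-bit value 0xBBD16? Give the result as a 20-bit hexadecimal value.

0x442E9

Each hex digit d becomes F−d:
  B→4, B→4, D→2, 1→E, 6→9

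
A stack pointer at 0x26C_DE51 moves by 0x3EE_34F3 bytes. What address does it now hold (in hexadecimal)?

Add column by column in base 16, right to left:
  1+3 = 4
  5+F = 4 carry 1
  E+4+1 = 3 carry 1
  D+3+1 = 1 carry 1
  C+E+1 = B carry 1
  6+E+1 = 5 carry 1
  2+3+1 = 6

0x65B1344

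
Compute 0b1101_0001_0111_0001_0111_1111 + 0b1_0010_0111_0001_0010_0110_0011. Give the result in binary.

0b1111110001000001111100010

Add column by column in base 2, right to left:
  1+1 = 0 carry 1
  1+1+1 = 1 carry 1
  1+0+1 = 0 carry 1
  1+0+1 = 0 carry 1
  1+0+1 = 0 carry 1
  1+1+1 = 1 carry 1
  1+1+1 = 1 carry 1
  0+0+1 = 1
  1+0 = 1
  0+1 = 1
  0+0 = 0
  0+0 = 0
  1+1 = 0 carry 1
  1+0+1 = 0 carry 1
  1+0+1 = 0 carry 1
  0+0+1 = 1
  1+1 = 0 carry 1
  0+1+1 = 0 carry 1
  0+1+1 = 0 carry 1
  0+0+1 = 1
  1+0 = 1
  0+1 = 1
  1+0 = 1
  1+0 = 1
  0+1 = 1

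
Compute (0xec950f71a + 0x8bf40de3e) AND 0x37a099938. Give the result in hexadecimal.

0x308019118

Add column by column in base 16, right to left:
  a+e = 8 carry 1
  1+3+1 = 5
  7+e = 5 carry 1
  f+d+1 = d carry 1
  0+0+1 = 1
  5+4 = 9
  9+f = 8 carry 1
  c+b+1 = 8 carry 1
  e+8+1 = 7 carry 1
  final carry 1
Sum = 0x178891d558; now AND with 0x37a099938:
  1&0=0, 7&3=3, 8&7=0, 8&a=8, 9&0=0, 1&9=1, d&9=9, 5&9=1, 5&3=1, 8&8=8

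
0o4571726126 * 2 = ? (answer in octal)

Multiply each base-8 digit by 2, carrying:
  6×2 = 12 → write 4 carry 1
  2×2+1 = 5 → write 5
  1×2 = 2 → write 2
  6×2 = 12 → write 4 carry 1
  2×2+1 = 5 → write 5
  7×2 = 14 → write 6 carry 1
  1×2+1 = 3 → write 3
  7×2 = 14 → write 6 carry 1
  5×2+1 = 11 → write 3 carry 1
  4×2+1 = 9 → write 1 carry 1
  remaining carry: 1

0o11363654254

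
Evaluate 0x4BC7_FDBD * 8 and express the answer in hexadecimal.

Multiply each base-16 digit by 8, carrying:
  D×8 = 104 → write 8 carry 6
  B×8+6 = 94 → write E carry 5
  D×8+5 = 109 → write D carry 6
  F×8+6 = 126 → write E carry 7
  7×8+7 = 63 → write F carry 3
  C×8+3 = 99 → write 3 carry 6
  B×8+6 = 94 → write E carry 5
  4×8+5 = 37 → write 5 carry 2
  remaining carry: 2

0x25E3FEDE8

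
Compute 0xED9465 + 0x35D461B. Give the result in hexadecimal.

Add column by column in base 16, right to left:
  5+B = 0 carry 1
  6+1+1 = 8
  4+6 = A
  9+4 = D
  D+D = A carry 1
  E+5+1 = 4 carry 1
  0+3+1 = 4

0x44ADA80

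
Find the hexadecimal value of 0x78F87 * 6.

Multiply each base-16 digit by 6, carrying:
  7×6 = 42 → write A carry 2
  8×6+2 = 50 → write 2 carry 3
  F×6+3 = 93 → write D carry 5
  8×6+5 = 53 → write 5 carry 3
  7×6+3 = 45 → write D carry 2
  remaining carry: 2

0x2D5D2A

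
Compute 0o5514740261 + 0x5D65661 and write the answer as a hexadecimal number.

0x330A1712

0o5514740261 = 0x2D33C0B1 in hexadecimal.
Add column by column in base 16, right to left:
  1+1 = 2
  B+6 = 1 carry 1
  0+6+1 = 7
  C+5 = 1 carry 1
  3+6+1 = A
  3+D = 0 carry 1
  D+5+1 = 3 carry 1
  2+0+1 = 3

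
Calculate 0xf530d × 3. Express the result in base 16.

0x2df927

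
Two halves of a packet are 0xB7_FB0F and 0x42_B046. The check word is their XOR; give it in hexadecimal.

XOR each hex digit independently (no carries):
  B^4=F, 7^2=5, F^B=4, B^0=B, 0^4=4, F^6=9

0xF54B49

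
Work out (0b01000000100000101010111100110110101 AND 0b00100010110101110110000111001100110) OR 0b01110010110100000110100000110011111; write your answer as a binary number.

0b01000000100000101010111100110110101 AND 0b00100010110101110110000111001100110 = 0b00000000100000100010000100000100100.
Then OR with 0b01110010110100000110100000110011111.

0b1110010110100100110100100110111111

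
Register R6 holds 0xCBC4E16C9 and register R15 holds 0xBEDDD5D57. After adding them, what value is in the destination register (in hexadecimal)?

Add column by column in base 16, right to left:
  9+7 = 0 carry 1
  C+5+1 = 2 carry 1
  6+D+1 = 4 carry 1
  1+5+1 = 7
  E+D = B carry 1
  4+D+1 = 2 carry 1
  C+D+1 = A carry 1
  B+E+1 = A carry 1
  C+B+1 = 8 carry 1
  final carry 1

0x18AA2B7420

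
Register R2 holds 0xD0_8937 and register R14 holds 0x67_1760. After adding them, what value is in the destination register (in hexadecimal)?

Add column by column in base 16, right to left:
  7+0 = 7
  3+6 = 9
  9+7 = 0 carry 1
  8+1+1 = A
  0+7 = 7
  D+6 = 3 carry 1
  final carry 1

0x137A097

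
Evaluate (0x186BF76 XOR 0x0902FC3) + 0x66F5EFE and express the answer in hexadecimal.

0x785EFB3

First 0x186BF76 XOR 0x0902FC3 = 0x11690B5.
Add column by column in base 16, right to left:
  5+E = 3 carry 1
  B+F+1 = B carry 1
  0+E+1 = F
  9+5 = E
  6+F = 5 carry 1
  1+6+1 = 8
  1+6 = 7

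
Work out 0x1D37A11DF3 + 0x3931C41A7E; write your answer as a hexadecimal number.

0x5669653871

Add column by column in base 16, right to left:
  3+E = 1 carry 1
  F+7+1 = 7 carry 1
  D+A+1 = 8 carry 1
  1+1+1 = 3
  1+4 = 5
  A+C = 6 carry 1
  7+1+1 = 9
  3+3 = 6
  D+9 = 6 carry 1
  1+3+1 = 5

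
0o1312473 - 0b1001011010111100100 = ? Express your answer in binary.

0b1101111101010111

0o1312473 = 0b1011001010100111011 in binary.
Subtract column by column in base 2:
  1-0 → 1
  1-0 → 1
  0-1 → 1 (borrow)
  1-0-1 → 0
  1-0 → 1
  1-1 → 0
  0-1 → 1 (borrow)
  0-1-1 → 0 (borrow)
  1-1-1 → 1 (borrow)
  0-0-1 → 1 (borrow)
  1-1-1 → 1 (borrow)
  0-0-1 → 1 (borrow)
  1-1-1 → 1 (borrow)
  0-1-1 → 0 (borrow)
  0-0-1 → 1 (borrow)
  1-1-1 → 1 (borrow)
  1-0-1 → 0
  0-0 → 0
  1-1 → 0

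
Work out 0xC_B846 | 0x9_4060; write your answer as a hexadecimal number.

0xDF866

OR each hex digit independently (no carries):
  C|9=D, B|4=F, 8|0=8, 4|6=6, 6|0=6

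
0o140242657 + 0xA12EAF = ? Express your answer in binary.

0b10001000100111010001011110

0o140242657 = 0b1100000010100010110101111 in binary.
0xA12EAF = 0b101000010010111010101111 in binary.
Add column by column in base 2, right to left:
  1+1 = 0 carry 1
  1+1+1 = 1 carry 1
  1+1+1 = 1 carry 1
  1+1+1 = 1 carry 1
  0+0+1 = 1
  1+1 = 0 carry 1
  0+0+1 = 1
  1+1 = 0 carry 1
  1+0+1 = 0 carry 1
  0+1+1 = 0 carry 1
  1+1+1 = 1 carry 1
  0+1+1 = 0 carry 1
  0+0+1 = 1
  0+1 = 1
  1+0 = 1
  0+0 = 0
  1+1 = 0 carry 1
  0+0+1 = 1
  0+0 = 0
  0+0 = 0
  0+0 = 0
  0+1 = 1
  0+0 = 0
  1+1 = 0 carry 1
  1+0+1 = 0 carry 1
  final carry 1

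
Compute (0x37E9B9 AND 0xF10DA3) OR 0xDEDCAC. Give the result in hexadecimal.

0xFFDDAD

0x37E9B9 AND 0xF10DA3 = 0x3109A1.
Then OR with 0xDEDCAC.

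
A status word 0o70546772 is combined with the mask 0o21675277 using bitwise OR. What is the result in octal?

0o71777777

OR each oct digit independently (no carries):
  7|2=7, 0|1=1, 5|6=7, 4|7=7, 6|5=7, 7|2=7, 7|7=7, 2|7=7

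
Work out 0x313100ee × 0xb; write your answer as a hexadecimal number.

0x21d1b0a3a

Multiply each base-16 digit by 11, carrying:
  e×11 = 154 → write a carry 9
  e×11+9 = 163 → write 3 carry 10
  0×11+10 = 10 → write a
  0×11 = 0 → write 0
  1×11 = 11 → write b
  3×11 = 33 → write 1 carry 2
  1×11+2 = 13 → write d
  3×11 = 33 → write 1 carry 2
  remaining carry: 2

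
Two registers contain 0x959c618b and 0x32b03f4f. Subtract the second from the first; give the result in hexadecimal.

Subtract column by column in base 16:
  b-f → c (borrow)
  8-4-1 → 3
  1-f → 2 (borrow)
  6-3-1 → 2
  c-0 → c
  9-b → e (borrow)
  5-2-1 → 2
  9-3 → 6

0x62ec223c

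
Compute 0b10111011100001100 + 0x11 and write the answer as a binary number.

0b10111011100011101

0x11 = 0b10001 in binary.
Add column by column in base 2, right to left:
  0+1 = 1
  0+0 = 0
  1+0 = 1
  1+0 = 1
  0+1 = 1
  0+0 = 0
  0+0 = 0
  0+0 = 0
  1+0 = 1
  1+0 = 1
  1+0 = 1
  0+0 = 0
  1+0 = 1
  1+0 = 1
  1+0 = 1
  0+0 = 0
  1+0 = 1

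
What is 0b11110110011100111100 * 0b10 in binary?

0b111101100111001111000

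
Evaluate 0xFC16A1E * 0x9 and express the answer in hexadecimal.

Multiply each base-16 digit by 9, carrying:
  E×9 = 126 → write E carry 7
  1×9+7 = 16 → write 0 carry 1
  A×9+1 = 91 → write B carry 5
  6×9+5 = 59 → write B carry 3
  1×9+3 = 12 → write C
  C×9 = 108 → write C carry 6
  F×9+6 = 141 → write D carry 8
  remaining carry: 8

0x8DCCBB0E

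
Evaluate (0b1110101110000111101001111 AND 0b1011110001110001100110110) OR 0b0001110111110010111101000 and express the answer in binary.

0b1110101110000111101001111 AND 0b1011110001110001100110110 = 0b1010100000000001100000110.
Then OR with 0b0001110111110010111101000.

0b1011110111110011111101110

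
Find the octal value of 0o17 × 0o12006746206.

0o226150175732

Multiply each base-8 digit by 15, carrying:
  6×15 = 90 → write 2 carry 11
  0×15+11 = 11 → write 3 carry 1
  2×15+1 = 31 → write 7 carry 3
  6×15+3 = 93 → write 5 carry 11
  4×15+11 = 71 → write 7 carry 8
  7×15+8 = 113 → write 1 carry 14
  6×15+14 = 104 → write 0 carry 13
  0×15+13 = 13 → write 5 carry 1
  0×15+1 = 1 → write 1
  2×15 = 30 → write 6 carry 3
  1×15+3 = 18 → write 2 carry 2
  remaining carry: 2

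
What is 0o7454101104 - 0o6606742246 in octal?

0o645136636

Subtract column by column in base 8:
  4-6 → 6 (borrow)
  0-4-1 → 3 (borrow)
  1-2-1 → 6 (borrow)
  1-2-1 → 6 (borrow)
  0-4-1 → 3 (borrow)
  1-7-1 → 1 (borrow)
  4-6-1 → 5 (borrow)
  5-0-1 → 4
  4-6 → 6 (borrow)
  7-6-1 → 0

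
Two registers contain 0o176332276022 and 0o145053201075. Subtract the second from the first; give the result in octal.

Subtract column by column in base 8:
  2-5 → 5 (borrow)
  2-7-1 → 2 (borrow)
  0-0-1 → 7 (borrow)
  6-1-1 → 4
  7-0 → 7
  2-2 → 0
  2-3 → 7 (borrow)
  3-5-1 → 5 (borrow)
  3-0-1 → 2
  6-5 → 1
  7-4 → 3
  1-1 → 0

0o31257074725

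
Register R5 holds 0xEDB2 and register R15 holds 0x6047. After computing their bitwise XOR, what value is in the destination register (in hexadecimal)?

0x8DF5

XOR each hex digit independently (no carries):
  E^6=8, D^0=D, B^4=F, 2^7=5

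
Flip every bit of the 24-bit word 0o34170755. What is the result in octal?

0o43607022

Each oct digit d becomes 7−d:
  3→4, 4→3, 1→6, 7→0, 0→7, 7→0, 5→2, 5→2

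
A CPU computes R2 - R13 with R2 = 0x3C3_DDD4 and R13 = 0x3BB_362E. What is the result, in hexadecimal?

Subtract column by column in base 16:
  4-E → 6 (borrow)
  D-2-1 → A
  D-6 → 7
  D-3 → A
  3-B → 8 (borrow)
  C-B-1 → 0
  3-3 → 0

0x8A7A6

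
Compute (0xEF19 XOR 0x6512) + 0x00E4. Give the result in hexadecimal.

First 0xEF19 XOR 0x6512 = 0x8A0B.
Add column by column in base 16, right to left:
  B+4 = F
  0+E = E
  A+0 = A
  8+0 = 8

0x8AEF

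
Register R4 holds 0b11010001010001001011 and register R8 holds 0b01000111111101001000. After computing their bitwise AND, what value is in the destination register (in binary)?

0b01000001010001001000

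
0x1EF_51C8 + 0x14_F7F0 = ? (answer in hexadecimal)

Add column by column in base 16, right to left:
  8+0 = 8
  C+F = B carry 1
  1+7+1 = 9
  5+F = 4 carry 1
  F+4+1 = 4 carry 1
  E+1+1 = 0 carry 1
  1+0+1 = 2

0x20449B8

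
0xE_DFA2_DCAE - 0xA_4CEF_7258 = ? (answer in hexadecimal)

0x492B36A56

Subtract column by column in base 16:
  E-8 → 6
  A-5 → 5
  C-2 → A
  D-7 → 6
  2-F → 3 (borrow)
  A-E-1 → B (borrow)
  F-C-1 → 2
  D-4 → 9
  E-A → 4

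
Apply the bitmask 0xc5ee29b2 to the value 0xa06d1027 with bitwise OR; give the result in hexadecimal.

0xe5ef39b7

OR each hex digit independently (no carries):
  a|c=e, 0|5=5, 6|e=e, d|e=f, 1|2=3, 0|9=9, 2|b=b, 7|2=7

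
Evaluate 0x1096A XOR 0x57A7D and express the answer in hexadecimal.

XOR each hex digit independently (no carries):
  1^5=4, 0^7=7, 9^A=3, 6^7=1, A^D=7

0x47317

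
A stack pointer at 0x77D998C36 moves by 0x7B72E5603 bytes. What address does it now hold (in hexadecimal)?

Add column by column in base 16, right to left:
  6+3 = 9
  3+0 = 3
  C+6 = 2 carry 1
  8+5+1 = E
  9+E = 7 carry 1
  9+2+1 = C
  D+7 = 4 carry 1
  7+B+1 = 3 carry 1
  7+7+1 = F

0xF34C7E239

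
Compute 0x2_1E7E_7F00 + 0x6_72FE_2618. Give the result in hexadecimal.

0x8917CA518

Add column by column in base 16, right to left:
  0+8 = 8
  0+1 = 1
  F+6 = 5 carry 1
  7+2+1 = A
  E+E = C carry 1
  7+F+1 = 7 carry 1
  E+2+1 = 1 carry 1
  1+7+1 = 9
  2+6 = 8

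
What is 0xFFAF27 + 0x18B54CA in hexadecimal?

0x28B03F1

Add column by column in base 16, right to left:
  7+A = 1 carry 1
  2+C+1 = F
  F+4 = 3 carry 1
  A+5+1 = 0 carry 1
  F+B+1 = B carry 1
  F+8+1 = 8 carry 1
  0+1+1 = 2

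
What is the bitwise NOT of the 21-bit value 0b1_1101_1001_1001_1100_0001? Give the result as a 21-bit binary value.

0b000100110011000111110

Invert each bit: 111011001100111000001 → 000100110011000111110.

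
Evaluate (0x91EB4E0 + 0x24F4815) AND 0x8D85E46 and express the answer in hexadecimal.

Add column by column in base 16, right to left:
  0+5 = 5
  E+1 = F
  4+8 = C
  B+4 = F
  E+F = D carry 1
  1+4+1 = 6
  9+2 = B
Sum = 0xB6DFCF5; now AND with 0x8D85E46:
  B&8=8, 6&D=4, D&8=8, F&5=5, C&E=C, F&4=4, 5&6=4

0x8485C44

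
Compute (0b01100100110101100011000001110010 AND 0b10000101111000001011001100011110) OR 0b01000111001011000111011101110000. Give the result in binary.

0b1000111111011000111011101110010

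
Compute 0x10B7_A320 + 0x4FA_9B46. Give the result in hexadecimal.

Add column by column in base 16, right to left:
  0+6 = 6
  2+4 = 6
  3+B = E
  A+9 = 3 carry 1
  7+A+1 = 2 carry 1
  B+F+1 = B carry 1
  0+4+1 = 5
  1+0 = 1

0x15B23E66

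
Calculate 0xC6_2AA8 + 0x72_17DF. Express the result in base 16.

Add column by column in base 16, right to left:
  8+F = 7 carry 1
  A+D+1 = 8 carry 1
  A+7+1 = 2 carry 1
  2+1+1 = 4
  6+2 = 8
  C+7 = 3 carry 1
  final carry 1

0x1384287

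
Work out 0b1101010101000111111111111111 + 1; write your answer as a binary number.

0b1101010101001000000000000000

The trailing 15 digits are 1 (max in base 2), so adding 1 cascades: they roll to 0 and the next digit up increments.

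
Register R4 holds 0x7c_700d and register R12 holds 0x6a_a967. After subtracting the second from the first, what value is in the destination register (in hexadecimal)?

0x11c6a6

Subtract column by column in base 16:
  d-7 → 6
  0-6 → a (borrow)
  0-9-1 → 6 (borrow)
  7-a-1 → c (borrow)
  c-a-1 → 1
  7-6 → 1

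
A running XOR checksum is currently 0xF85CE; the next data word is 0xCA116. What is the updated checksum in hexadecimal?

XOR each hex digit independently (no carries):
  F^C=3, 8^A=2, 5^1=4, C^1=D, E^6=8

0x324D8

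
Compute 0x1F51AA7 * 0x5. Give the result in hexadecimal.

0x9C98543

Multiply each base-16 digit by 5, carrying:
  7×5 = 35 → write 3 carry 2
  A×5+2 = 52 → write 4 carry 3
  A×5+3 = 53 → write 5 carry 3
  1×5+3 = 8 → write 8
  5×5 = 25 → write 9 carry 1
  F×5+1 = 76 → write C carry 4
  1×5+4 = 9 → write 9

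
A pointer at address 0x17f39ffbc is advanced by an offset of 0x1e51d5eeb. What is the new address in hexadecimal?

0x364575ea7

Add column by column in base 16, right to left:
  c+b = 7 carry 1
  b+e+1 = a carry 1
  f+e+1 = e carry 1
  f+5+1 = 5 carry 1
  9+d+1 = 7 carry 1
  3+1+1 = 5
  f+5 = 4 carry 1
  7+e+1 = 6 carry 1
  1+1+1 = 3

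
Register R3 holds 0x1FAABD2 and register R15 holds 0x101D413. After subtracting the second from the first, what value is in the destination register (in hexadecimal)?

0xF8D7BF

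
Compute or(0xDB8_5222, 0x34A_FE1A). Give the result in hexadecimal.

OR each hex digit independently (no carries):
  D|3=F, B|4=F, 8|A=A, 5|F=F, 2|E=E, 2|1=3, 2|A=A

0xFFAFE3A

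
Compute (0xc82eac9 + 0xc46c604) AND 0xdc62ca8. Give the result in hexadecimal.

0x8c02088

Add column by column in base 16, right to left:
  9+4 = d
  c+0 = c
  a+6 = 0 carry 1
  e+c+1 = b carry 1
  2+6+1 = 9
  8+4 = c
  c+c = 8 carry 1
  final carry 1
Sum = 0x18c9b0cd; now AND with 0xdc62ca8:
  1&0=0, 8&d=8, c&c=c, 9&6=0, b&2=2, 0&c=0, c&a=8, d&8=8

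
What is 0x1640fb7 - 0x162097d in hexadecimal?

0x2063a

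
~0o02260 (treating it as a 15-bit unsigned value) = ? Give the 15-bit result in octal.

Each oct digit d becomes 7−d:
  0→7, 2→5, 2→5, 6→1, 0→7

0o75517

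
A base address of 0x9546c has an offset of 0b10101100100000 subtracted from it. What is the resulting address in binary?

0b10010010100101001100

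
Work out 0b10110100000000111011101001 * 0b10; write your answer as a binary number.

0b101101000000001110111010010

Multiply each base-2 digit by 2, carrying:
  1×2 = 2 → write 0 carry 1
  0×2+1 = 1 → write 1
  0×2 = 0 → write 0
  1×2 = 2 → write 0 carry 1
  0×2+1 = 1 → write 1
  1×2 = 2 → write 0 carry 1
  1×2+1 = 3 → write 1 carry 1
  1×2+1 = 3 → write 1 carry 1
  0×2+1 = 1 → write 1
  1×2 = 2 → write 0 carry 1
  1×2+1 = 3 → write 1 carry 1
  1×2+1 = 3 → write 1 carry 1
  0×2+1 = 1 → write 1
  0×2 = 0 → write 0
  0×2 = 0 → write 0
  0×2 = 0 → write 0
  0×2 = 0 → write 0
  0×2 = 0 → write 0
  0×2 = 0 → write 0
  0×2 = 0 → write 0
  1×2 = 2 → write 0 carry 1
  0×2+1 = 1 → write 1
  1×2 = 2 → write 0 carry 1
  1×2+1 = 3 → write 1 carry 1
  0×2+1 = 1 → write 1
  1×2 = 2 → write 0 carry 1
  remaining carry: 1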